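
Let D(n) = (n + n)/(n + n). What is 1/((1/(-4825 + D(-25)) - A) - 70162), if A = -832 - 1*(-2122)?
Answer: -4824/344684449 ≈ -1.3995e-5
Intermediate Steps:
D(n) = 1 (D(n) = (2*n)/((2*n)) = (2*n)*(1/(2*n)) = 1)
A = 1290 (A = -832 + 2122 = 1290)
1/((1/(-4825 + D(-25)) - A) - 70162) = 1/((1/(-4825 + 1) - 1*1290) - 70162) = 1/((1/(-4824) - 1290) - 70162) = 1/((-1/4824 - 1290) - 70162) = 1/(-6222961/4824 - 70162) = 1/(-344684449/4824) = -4824/344684449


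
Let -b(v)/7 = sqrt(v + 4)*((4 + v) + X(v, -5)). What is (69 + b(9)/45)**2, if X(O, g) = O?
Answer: 9949333/2025 - 7084*sqrt(13)/15 ≈ 3210.5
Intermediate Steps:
b(v) = -7*sqrt(4 + v)*(4 + 2*v) (b(v) = -7*sqrt(v + 4)*((4 + v) + v) = -7*sqrt(4 + v)*(4 + 2*v))
(69 + b(9)/45)**2 = (69 + (14*sqrt(4 + 9)*(-2 - 1*9))/45)**2 = (69 + (14*sqrt(13)*(-2 - 9))*(1/45))**2 = (69 + (14*sqrt(13)*(-11))*(1/45))**2 = (69 - 154*sqrt(13)*(1/45))**2 = (69 - 154*sqrt(13)/45)**2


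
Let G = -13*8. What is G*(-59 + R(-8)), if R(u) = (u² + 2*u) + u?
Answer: 1976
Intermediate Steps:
G = -104
R(u) = u² + 3*u
G*(-59 + R(-8)) = -104*(-59 - 8*(3 - 8)) = -104*(-59 - 8*(-5)) = -104*(-59 + 40) = -104*(-19) = 1976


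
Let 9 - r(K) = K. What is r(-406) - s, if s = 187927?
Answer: -187512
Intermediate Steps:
r(K) = 9 - K
r(-406) - s = (9 - 1*(-406)) - 1*187927 = (9 + 406) - 187927 = 415 - 187927 = -187512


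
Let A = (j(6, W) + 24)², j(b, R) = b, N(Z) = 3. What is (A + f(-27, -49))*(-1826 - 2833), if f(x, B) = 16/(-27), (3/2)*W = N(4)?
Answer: -37713052/9 ≈ -4.1903e+6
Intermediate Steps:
W = 2 (W = (⅔)*3 = 2)
A = 900 (A = (6 + 24)² = 30² = 900)
f(x, B) = -16/27 (f(x, B) = 16*(-1/27) = -16/27)
(A + f(-27, -49))*(-1826 - 2833) = (900 - 16/27)*(-1826 - 2833) = (24284/27)*(-4659) = -37713052/9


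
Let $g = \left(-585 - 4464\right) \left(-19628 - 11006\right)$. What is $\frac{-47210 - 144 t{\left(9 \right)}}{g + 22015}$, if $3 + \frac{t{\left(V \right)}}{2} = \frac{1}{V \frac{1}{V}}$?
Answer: $- \frac{46634}{154693081} \approx -0.00030146$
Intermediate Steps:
$g = 154671066$ ($g = \left(-5049\right) \left(-30634\right) = 154671066$)
$t{\left(V \right)} = -4$ ($t{\left(V \right)} = -6 + \frac{2}{V \frac{1}{V}} = -6 + \frac{2}{1} = -6 + 2 \cdot 1 = -6 + 2 = -4$)
$\frac{-47210 - 144 t{\left(9 \right)}}{g + 22015} = \frac{-47210 - -576}{154671066 + 22015} = \frac{-47210 + 576}{154693081} = \left(-46634\right) \frac{1}{154693081} = - \frac{46634}{154693081}$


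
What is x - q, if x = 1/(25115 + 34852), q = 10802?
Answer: -647763533/59967 ≈ -10802.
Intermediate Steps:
x = 1/59967 ≈ 1.6676e-5
x - q = 1/59967 - 1*10802 = 1/59967 - 10802 = -647763533/59967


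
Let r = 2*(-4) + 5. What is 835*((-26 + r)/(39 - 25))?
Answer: -24215/14 ≈ -1729.6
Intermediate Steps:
r = -3 (r = -8 + 5 = -3)
835*((-26 + r)/(39 - 25)) = 835*((-26 - 3)/(39 - 25)) = 835*(-29/14) = -24215/14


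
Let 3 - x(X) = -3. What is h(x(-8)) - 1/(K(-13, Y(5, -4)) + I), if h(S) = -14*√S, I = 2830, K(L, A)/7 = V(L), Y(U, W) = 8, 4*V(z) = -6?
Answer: -2/5639 - 14*√6 ≈ -34.293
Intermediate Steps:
V(z) = -3/2 (V(z) = (¼)*(-6) = -3/2)
K(L, A) = -21/2 (K(L, A) = 7*(-3/2) = -21/2)
x(X) = 6 (x(X) = 3 - 1*(-3) = 3 + 3 = 6)
h(x(-8)) - 1/(K(-13, Y(5, -4)) + I) = -14*√6 - 1/(-21/2 + 2830) = -14*√6 - 1/5639/2 = -14*√6 - 1*2/5639 = -14*√6 - 2/5639 = -2/5639 - 14*√6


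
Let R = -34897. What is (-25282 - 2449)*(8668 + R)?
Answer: 727356399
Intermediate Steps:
(-25282 - 2449)*(8668 + R) = (-25282 - 2449)*(8668 - 34897) = -27731*(-26229) = 727356399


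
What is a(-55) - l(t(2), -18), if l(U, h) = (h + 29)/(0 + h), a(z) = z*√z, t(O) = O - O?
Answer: 11/18 - 55*I*√55 ≈ 0.61111 - 407.89*I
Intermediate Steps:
t(O) = 0
a(z) = z^(3/2)
l(U, h) = (29 + h)/h
a(-55) - l(t(2), -18) = (-55)^(3/2) - (29 - 18)/(-18) = -55*I*√55 - (-1)*11/18 = -55*I*√55 - 1*(-11/18) = -55*I*√55 + 11/18 = 11/18 - 55*I*√55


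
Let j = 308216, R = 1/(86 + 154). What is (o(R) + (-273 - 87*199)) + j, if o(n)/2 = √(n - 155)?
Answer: 290630 + I*√557985/30 ≈ 2.9063e+5 + 24.899*I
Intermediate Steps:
R = 1/240 ≈ 0.0041667
o(n) = 2*√(-155 + n) (o(n) = 2*√(n - 155) = 2*√(-155 + n))
(o(R) + (-273 - 87*199)) + j = (2*√(-155 + 1/240) + (-273 - 87*199)) + 308216 = (2*√(-37199/240) + (-273 - 17313)) + 308216 = (2*(I*√557985/60) - 17586) + 308216 = (I*√557985/30 - 17586) + 308216 = (-17586 + I*√557985/30) + 308216 = 290630 + I*√557985/30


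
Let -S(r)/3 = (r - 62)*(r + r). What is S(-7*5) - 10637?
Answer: -31007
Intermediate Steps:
S(r) = -6*r*(-62 + r) (S(r) = -3*(r - 62)*(r + r) = -3*(-62 + r)*2*r = -6*r*(-62 + r))
S(-7*5) - 10637 = 6*(-7*5)*(62 - (-7)*5) - 10637 = 6*(-35)*(62 - 1*(-35)) - 10637 = 6*(-35)*(62 + 35) - 10637 = 6*(-35)*97 - 10637 = -20370 - 10637 = -31007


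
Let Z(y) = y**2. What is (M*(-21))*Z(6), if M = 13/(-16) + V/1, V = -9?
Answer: 29673/4 ≈ 7418.3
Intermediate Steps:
M = -157/16 (M = 13/(-16) - 9/1 = 13*(-1/16) - 9*1 = -13/16 - 9 = -157/16 ≈ -9.8125)
(M*(-21))*Z(6) = -157/16*(-21)*6**2 = (3297/16)*36 = 29673/4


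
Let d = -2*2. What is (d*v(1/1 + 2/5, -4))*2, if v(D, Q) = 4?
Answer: -32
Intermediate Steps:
d = -4
(d*v(1/1 + 2/5, -4))*2 = -4*4*2 = -16*2 = -32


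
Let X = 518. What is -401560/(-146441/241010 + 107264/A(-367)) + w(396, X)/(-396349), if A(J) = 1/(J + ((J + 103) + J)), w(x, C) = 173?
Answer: 33895247692067547/10225801581385969189 ≈ 0.0033147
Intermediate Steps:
A(J) = 1/(103 + 3*J) (A(J) = 1/(J + ((103 + J) + J)) = 1/(J + (103 + 2*J)) = 1/(103 + 3*J))
-401560/(-146441/241010 + 107264/A(-367)) + w(396, X)/(-396349) = -401560/(-146441/241010 + 107264/(1/(103 + 3*(-367)))) + 173/(-396349) = -401560/(-146441*1/241010 + 107264/(1/(103 - 1101))) + 173*(-1/396349) = -401560/(-146441/241010 + 107264/(1/(-998))) - 173/396349 = -401560/(-146441/241010 + 107264/(-1/998)) - 173/396349 = -401560/(-146441/241010 + 107264*(-998)) - 173/396349 = -401560/(-146441/241010 - 107049472) - 173/396349 = -401560/(-25799993393161/241010) - 173/396349 = -401560*(-241010/25799993393161) - 173/396349 = 96779975600/25799993393161 - 173/396349 = 33895247692067547/10225801581385969189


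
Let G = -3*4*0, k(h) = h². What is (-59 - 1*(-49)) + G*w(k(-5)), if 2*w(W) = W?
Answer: -10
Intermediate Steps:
G = 0 (G = -12*0 = 0)
w(W) = W/2
(-59 - 1*(-49)) + G*w(k(-5)) = (-59 - 1*(-49)) + 0*((½)*(-5)²) = (-59 + 49) + 0*((½)*25) = -10 + 0*(25/2) = -10 + 0 = -10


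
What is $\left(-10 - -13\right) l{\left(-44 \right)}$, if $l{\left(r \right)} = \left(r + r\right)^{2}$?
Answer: $23232$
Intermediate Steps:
$l{\left(r \right)} = 4 r^{2}$ ($l{\left(r \right)} = \left(2 r\right)^{2} = 4 r^{2}$)
$\left(-10 - -13\right) l{\left(-44 \right)} = \left(-10 - -13\right) 4 \left(-44\right)^{2} = \left(-10 + 13\right) 4 \cdot 1936 = 3 \cdot 7744 = 23232$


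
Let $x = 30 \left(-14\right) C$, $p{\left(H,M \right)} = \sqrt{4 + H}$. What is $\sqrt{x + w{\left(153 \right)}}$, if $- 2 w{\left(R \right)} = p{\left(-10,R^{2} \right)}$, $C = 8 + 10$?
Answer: $\frac{\sqrt{-30240 - 2 i \sqrt{6}}}{2} \approx 0.007043 - 86.948 i$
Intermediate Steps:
$C = 18$
$x = -7560$ ($x = 30 \left(-14\right) 18 = \left(-420\right) 18 = -7560$)
$w{\left(R \right)} = - \frac{i \sqrt{6}}{2}$ ($w{\left(R \right)} = - \frac{\sqrt{4 - 10}}{2} = - \frac{\sqrt{-6}}{2} = - \frac{i \sqrt{6}}{2}$)
$\sqrt{x + w{\left(153 \right)}} = \sqrt{-7560 - \frac{i \sqrt{6}}{2}}$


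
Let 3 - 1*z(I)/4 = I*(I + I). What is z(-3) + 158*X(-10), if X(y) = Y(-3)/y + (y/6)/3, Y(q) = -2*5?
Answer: 92/9 ≈ 10.222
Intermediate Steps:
Y(q) = -10
z(I) = 12 - 8*I² (z(I) = 12 - 4*I*(I + I) = 12 - 4*I*2*I = 12 - 8*I²)
X(y) = -10/y + y/18 (X(y) = -10/y + (y/6)/3 = -10/y + (y*(⅙))*(⅓) = -10/y + (y/6)*(⅓) = -10/y + y/18)
z(-3) + 158*X(-10) = (12 - 8*(-3)²) + 158*(-10/(-10) + (1/18)*(-10)) = (12 - 8*9) + 158*(-10*(-⅒) - 5/9) = (12 - 72) + 158*(1 - 5/9) = -60 + 158*(4/9) = -60 + 632/9 = 92/9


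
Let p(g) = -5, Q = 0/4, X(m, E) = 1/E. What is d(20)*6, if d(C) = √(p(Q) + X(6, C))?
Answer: 9*I*√55/5 ≈ 13.349*I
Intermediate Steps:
Q = 0 (Q = 0*(¼) = 0)
d(C) = √(-5 + 1/C)
d(20)*6 = √(-5 + 1/20)*6 = √(-99/20)*6 = (3*I*√55/10)*6 = 9*I*√55/5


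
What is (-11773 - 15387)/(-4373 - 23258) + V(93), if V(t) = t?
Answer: 2596843/27631 ≈ 93.983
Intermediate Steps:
(-11773 - 15387)/(-4373 - 23258) + V(93) = (-11773 - 15387)/(-4373 - 23258) + 93 = -27160/(-27631) + 93 = -27160*(-1/27631) + 93 = 27160/27631 + 93 = 2596843/27631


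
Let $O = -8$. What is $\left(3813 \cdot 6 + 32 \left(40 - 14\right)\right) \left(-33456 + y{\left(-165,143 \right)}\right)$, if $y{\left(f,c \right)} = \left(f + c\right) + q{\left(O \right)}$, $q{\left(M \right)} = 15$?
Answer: $-793407730$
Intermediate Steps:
$y{\left(f,c \right)} = 15 + c + f$ ($y{\left(f,c \right)} = \left(f + c\right) + 15 = \left(c + f\right) + 15 = 15 + c + f$)
$\left(3813 \cdot 6 + 32 \left(40 - 14\right)\right) \left(-33456 + y{\left(-165,143 \right)}\right) = \left(3813 \cdot 6 + 32 \left(40 - 14\right)\right) \left(-33456 + \left(15 + 143 - 165\right)\right) = \left(22878 + 32 \cdot 26\right) \left(-33456 - 7\right) = \left(22878 + 832\right) \left(-33463\right) = 23710 \left(-33463\right) = -793407730$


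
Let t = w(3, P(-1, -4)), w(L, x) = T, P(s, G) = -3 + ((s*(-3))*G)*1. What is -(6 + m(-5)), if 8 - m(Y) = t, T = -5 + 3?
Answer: -16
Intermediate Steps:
P(s, G) = -3 - 3*G*s (P(s, G) = -3 + ((-3*s)*G)*1 = -3 - 3*G*s*1 = -3 - 3*G*s)
T = -2
w(L, x) = -2
t = -2
m(Y) = 10 (m(Y) = 8 - 1*(-2) = 8 + 2 = 10)
-(6 + m(-5)) = -(6 + 10) = -1*16 = -16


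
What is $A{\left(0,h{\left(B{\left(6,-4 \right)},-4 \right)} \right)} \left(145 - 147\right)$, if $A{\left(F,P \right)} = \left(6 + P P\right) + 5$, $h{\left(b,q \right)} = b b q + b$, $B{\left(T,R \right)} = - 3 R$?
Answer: $-636214$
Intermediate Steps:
$h{\left(b,q \right)} = b + q b^{2}$ ($h{\left(b,q \right)} = b^{2} q + b = q b^{2} + b = b + q b^{2}$)
$A{\left(F,P \right)} = 11 + P^{2}$ ($A{\left(F,P \right)} = \left(6 + P^{2}\right) + 5 = 11 + P^{2}$)
$A{\left(0,h{\left(B{\left(6,-4 \right)},-4 \right)} \right)} \left(145 - 147\right) = \left(11 + \left(\left(-3\right) \left(-4\right) \left(1 + \left(-3\right) \left(-4\right) \left(-4\right)\right)\right)^{2}\right) \left(145 - 147\right) = \left(11 + \left(12 \left(1 + 12 \left(-4\right)\right)\right)^{2}\right) \left(-2\right) = \left(11 + \left(12 \left(1 - 48\right)\right)^{2}\right) \left(-2\right) = \left(11 + \left(12 \left(-47\right)\right)^{2}\right) \left(-2\right) = \left(11 + \left(-564\right)^{2}\right) \left(-2\right) = \left(11 + 318096\right) \left(-2\right) = 318107 \left(-2\right) = -636214$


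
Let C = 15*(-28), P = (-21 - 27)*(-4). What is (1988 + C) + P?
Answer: 1760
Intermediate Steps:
P = 192 (P = -48*(-4) = 192)
C = -420
(1988 + C) + P = (1988 - 420) + 192 = 1568 + 192 = 1760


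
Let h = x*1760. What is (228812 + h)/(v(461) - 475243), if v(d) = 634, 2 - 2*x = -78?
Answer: -299212/474609 ≈ -0.63044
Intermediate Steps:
x = 40 (x = 1 - ½*(-78) = 1 + 39 = 40)
h = 70400 (h = 40*1760 = 70400)
(228812 + h)/(v(461) - 475243) = (228812 + 70400)/(634 - 475243) = 299212/(-474609) = 299212*(-1/474609) = -299212/474609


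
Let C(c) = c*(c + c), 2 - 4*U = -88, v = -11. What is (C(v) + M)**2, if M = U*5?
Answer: 502681/4 ≈ 1.2567e+5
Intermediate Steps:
U = 45/2 (U = 1/2 - 1/4*(-88) = 1/2 + 22 = 45/2 ≈ 22.500)
C(c) = 2*c**2 (C(c) = c*(2*c) = 2*c**2)
M = 225/2 (M = (45/2)*5 = 225/2 ≈ 112.50)
(C(v) + M)**2 = (2*(-11)**2 + 225/2)**2 = (2*121 + 225/2)**2 = (242 + 225/2)**2 = (709/2)**2 = 502681/4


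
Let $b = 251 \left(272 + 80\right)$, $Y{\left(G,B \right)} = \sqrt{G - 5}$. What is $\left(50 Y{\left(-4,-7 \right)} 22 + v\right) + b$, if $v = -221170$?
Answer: $-132818 + 3300 i \approx -1.3282 \cdot 10^{5} + 3300.0 i$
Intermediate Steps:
$Y{\left(G,B \right)} = \sqrt{-5 + G}$
$b = 88352$ ($b = 251 \cdot 352 = 88352$)
$\left(50 Y{\left(-4,-7 \right)} 22 + v\right) + b = \left(50 \sqrt{-5 - 4} \cdot 22 - 221170\right) + 88352 = \left(50 \sqrt{-9} \cdot 22 - 221170\right) + 88352 = \left(50 \cdot 3 i 22 - 221170\right) + 88352 = \left(150 i 22 - 221170\right) + 88352 = \left(3300 i - 221170\right) + 88352 = \left(-221170 + 3300 i\right) + 88352 = -132818 + 3300 i$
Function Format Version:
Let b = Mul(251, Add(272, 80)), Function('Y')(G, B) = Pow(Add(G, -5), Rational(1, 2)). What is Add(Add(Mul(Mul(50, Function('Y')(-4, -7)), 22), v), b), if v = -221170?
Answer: Add(-132818, Mul(3300, I)) ≈ Add(-1.3282e+5, Mul(3300.0, I))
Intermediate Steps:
Function('Y')(G, B) = Pow(Add(-5, G), Rational(1, 2))
b = 88352 (b = Mul(251, 352) = 88352)
Add(Add(Mul(Mul(50, Function('Y')(-4, -7)), 22), v), b) = Add(Add(Mul(Mul(50, Pow(Add(-5, -4), Rational(1, 2))), 22), -221170), 88352) = Add(Add(Mul(Mul(50, Pow(-9, Rational(1, 2))), 22), -221170), 88352) = Add(Add(Mul(Mul(50, Mul(3, I)), 22), -221170), 88352) = Add(Add(Mul(Mul(150, I), 22), -221170), 88352) = Add(Add(Mul(3300, I), -221170), 88352) = Add(Add(-221170, Mul(3300, I)), 88352) = Add(-132818, Mul(3300, I))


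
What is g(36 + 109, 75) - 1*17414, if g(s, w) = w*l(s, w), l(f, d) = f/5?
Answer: -15239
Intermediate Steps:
l(f, d) = f/5 (l(f, d) = f*(⅕) = f/5)
g(s, w) = s*w/5 (g(s, w) = w*(s/5) = s*w/5)
g(36 + 109, 75) - 1*17414 = (⅕)*(36 + 109)*75 - 1*17414 = (⅕)*145*75 - 17414 = 2175 - 17414 = -15239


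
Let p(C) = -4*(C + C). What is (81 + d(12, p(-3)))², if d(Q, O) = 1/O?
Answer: 3783025/576 ≈ 6567.8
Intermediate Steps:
p(C) = -8*C
(81 + d(12, p(-3)))² = (81 + 1/(-8*(-3)))² = (81 + 1/24)² = (1945/24)² = 3783025/576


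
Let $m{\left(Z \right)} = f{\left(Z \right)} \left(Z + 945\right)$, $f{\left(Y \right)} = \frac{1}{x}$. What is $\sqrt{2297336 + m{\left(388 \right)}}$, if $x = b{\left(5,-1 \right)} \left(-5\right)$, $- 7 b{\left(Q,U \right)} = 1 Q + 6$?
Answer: $\frac{\sqrt{6949954605}}{55} \approx 1515.8$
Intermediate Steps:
$b{\left(Q,U \right)} = - \frac{6}{7} - \frac{Q}{7}$ ($b{\left(Q,U \right)} = - \frac{1 Q + 6}{7} = - \frac{Q + 6}{7} = - \frac{6 + Q}{7} = - \frac{6}{7} - \frac{Q}{7}$)
$x = \frac{55}{7}$ ($x = \left(- \frac{6}{7} - \frac{5}{7}\right) \left(-5\right) = \left(- \frac{11}{7}\right) \left(-5\right) = \frac{55}{7} \approx 7.8571$)
$f{\left(Y \right)} = \frac{7}{55}$ ($f{\left(Y \right)} = \frac{1}{\frac{55}{7}} = \frac{7}{55}$)
$m{\left(Z \right)} = \frac{1323}{11} + \frac{7 Z}{55}$ ($m{\left(Z \right)} = \frac{7 \left(Z + 945\right)}{55} = \frac{7 \left(945 + Z\right)}{55} = \frac{1323}{11} + \frac{7 Z}{55}$)
$\sqrt{2297336 + m{\left(388 \right)}} = \sqrt{2297336 + \left(\frac{1323}{11} + \frac{7}{55} \cdot 388\right)} = \sqrt{2297336 + \left(\frac{1323}{11} + \frac{2716}{55}\right)} = \sqrt{2297336 + \frac{9331}{55}} = \sqrt{\frac{126362811}{55}} = \frac{\sqrt{6949954605}}{55}$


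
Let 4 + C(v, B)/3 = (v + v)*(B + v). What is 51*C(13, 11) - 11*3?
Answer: 94827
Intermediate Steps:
C(v, B) = -12 + 6*v*(B + v) (C(v, B) = -12 + 3*((v + v)*(B + v)) = -12 + 3*((2*v)*(B + v)) = -12 + 3*(2*v*(B + v)) = -12 + 6*v*(B + v))
51*C(13, 11) - 11*3 = 51*(-12 + 6*13² + 6*11*13) - 11*3 = 51*(-12 + 6*169 + 858) - 33 = 51*(-12 + 1014 + 858) - 33 = 51*1860 - 33 = 94860 - 33 = 94827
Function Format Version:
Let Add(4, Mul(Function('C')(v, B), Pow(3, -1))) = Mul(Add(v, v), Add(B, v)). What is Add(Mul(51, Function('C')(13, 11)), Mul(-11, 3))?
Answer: 94827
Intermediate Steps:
Function('C')(v, B) = Add(-12, Mul(6, v, Add(B, v))) (Function('C')(v, B) = Add(-12, Mul(3, Mul(Add(v, v), Add(B, v)))) = Add(-12, Mul(3, Mul(Mul(2, v), Add(B, v)))) = Add(-12, Mul(3, Mul(2, v, Add(B, v)))) = Add(-12, Mul(6, v, Add(B, v))))
Add(Mul(51, Function('C')(13, 11)), Mul(-11, 3)) = Add(Mul(51, Add(-12, Mul(6, Pow(13, 2)), Mul(6, 11, 13))), Mul(-11, 3)) = Add(Mul(51, Add(-12, Mul(6, 169), 858)), -33) = Add(Mul(51, Add(-12, 1014, 858)), -33) = Add(Mul(51, 1860), -33) = Add(94860, -33) = 94827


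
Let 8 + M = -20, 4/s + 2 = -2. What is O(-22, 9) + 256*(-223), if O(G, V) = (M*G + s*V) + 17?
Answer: -56464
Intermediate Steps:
s = -1 (s = 4/(-2 - 2) = 4/(-4) = 4*(-1/4) = -1)
M = -28 (M = -8 - 20 = -28)
O(G, V) = 17 - V - 28*G (O(G, V) = (-28*G - V) + 17 = (-V - 28*G) + 17 = 17 - V - 28*G)
O(-22, 9) + 256*(-223) = (17 - 1*9 - 28*(-22)) + 256*(-223) = (17 - 9 + 616) - 57088 = 624 - 57088 = -56464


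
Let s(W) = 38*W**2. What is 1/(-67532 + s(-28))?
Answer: -1/37740 ≈ -2.6497e-5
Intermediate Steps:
1/(-67532 + s(-28)) = 1/(-67532 + 38*(-28)**2) = 1/(-67532 + 38*784) = 1/(-67532 + 29792) = 1/(-37740) = -1/37740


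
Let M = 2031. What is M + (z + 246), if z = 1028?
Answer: 3305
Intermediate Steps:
M + (z + 246) = 2031 + (1028 + 246) = 2031 + 1274 = 3305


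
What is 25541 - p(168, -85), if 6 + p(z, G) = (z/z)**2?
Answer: 25546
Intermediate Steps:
p(z, G) = -5 (p(z, G) = -6 + (z/z)**2 = -6 + 1**2 = -6 + 1 = -5)
25541 - p(168, -85) = 25541 - 1*(-5) = 25541 + 5 = 25546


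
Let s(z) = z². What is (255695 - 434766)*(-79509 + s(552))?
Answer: -40325893845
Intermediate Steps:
(255695 - 434766)*(-79509 + s(552)) = (255695 - 434766)*(-79509 + 552²) = -179071*(-79509 + 304704) = -179071*225195 = -40325893845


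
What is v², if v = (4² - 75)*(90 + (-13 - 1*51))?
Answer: 2353156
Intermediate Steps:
v = -1534 (v = (16 - 75)*(90 + (-13 - 51)) = -59*(90 - 64) = -59*26 = -1534)
v² = (-1534)² = 2353156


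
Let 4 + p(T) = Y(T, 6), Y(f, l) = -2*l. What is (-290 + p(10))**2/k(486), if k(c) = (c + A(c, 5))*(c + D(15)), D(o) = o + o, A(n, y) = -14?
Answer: 7803/20296 ≈ 0.38446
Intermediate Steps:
D(o) = 2*o
p(T) = -16 (p(T) = -4 - 2*6 = -4 - 12 = -16)
k(c) = (-14 + c)*(30 + c) (k(c) = (c - 14)*(c + 2*15) = (-14 + c)*(c + 30) = (-14 + c)*(30 + c))
(-290 + p(10))**2/k(486) = (-290 - 16)**2/(-420 + 486**2 + 16*486) = (-306)**2/(-420 + 236196 + 7776) = 93636/243552 = 93636*(1/243552) = 7803/20296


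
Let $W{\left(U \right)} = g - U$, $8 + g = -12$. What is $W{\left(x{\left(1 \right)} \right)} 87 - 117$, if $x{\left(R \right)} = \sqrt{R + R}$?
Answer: $-1857 - 87 \sqrt{2} \approx -1980.0$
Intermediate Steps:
$g = -20$ ($g = -8 - 12 = -20$)
$x{\left(R \right)} = \sqrt{2} \sqrt{R}$ ($x{\left(R \right)} = \sqrt{2 R} = \sqrt{2} \sqrt{R}$)
$W{\left(U \right)} = -20 - U$
$W{\left(x{\left(1 \right)} \right)} 87 - 117 = \left(-20 - \sqrt{2} \sqrt{1}\right) 87 - 117 = \left(-20 - \sqrt{2} \cdot 1\right) 87 - 117 = \left(-20 - \sqrt{2}\right) 87 - 117 = \left(-1740 - 87 \sqrt{2}\right) - 117 = -1857 - 87 \sqrt{2}$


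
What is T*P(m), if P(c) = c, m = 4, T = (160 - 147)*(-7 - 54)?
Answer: -3172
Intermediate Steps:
T = -793 (T = 13*(-61) = -793)
T*P(m) = -793*4 = -3172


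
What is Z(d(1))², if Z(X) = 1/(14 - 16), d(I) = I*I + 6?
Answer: ¼ ≈ 0.25000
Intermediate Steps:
d(I) = 6 + I² (d(I) = I² + 6 = 6 + I²)
Z(X) = -½ (Z(X) = 1/(-2) = -½)
Z(d(1))² = (-½)² = ¼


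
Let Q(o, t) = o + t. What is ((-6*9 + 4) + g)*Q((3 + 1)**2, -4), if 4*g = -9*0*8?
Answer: -600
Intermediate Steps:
g = 0 (g = (-9*0*8)/4 = (0*8)/4 = (1/4)*0 = 0)
((-6*9 + 4) + g)*Q((3 + 1)**2, -4) = ((-6*9 + 4) + 0)*((3 + 1)**2 - 4) = ((-54 + 4) + 0)*(4**2 - 4) = (-50 + 0)*(16 - 4) = -50*12 = -600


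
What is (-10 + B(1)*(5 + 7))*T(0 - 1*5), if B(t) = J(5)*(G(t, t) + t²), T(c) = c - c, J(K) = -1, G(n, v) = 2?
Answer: 0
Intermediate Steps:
T(c) = 0
B(t) = -2 - t² (B(t) = -(2 + t²) = -2 - t²)
(-10 + B(1)*(5 + 7))*T(0 - 1*5) = (-10 + (-2 - 1*1²)*(5 + 7))*0 = (-10 + (-2 - 1*1)*12)*0 = (-10 + (-2 - 1)*12)*0 = (-10 - 3*12)*0 = (-10 - 36)*0 = -46*0 = 0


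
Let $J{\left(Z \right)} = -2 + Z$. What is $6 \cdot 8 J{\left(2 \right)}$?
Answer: $0$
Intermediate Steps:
$6 \cdot 8 J{\left(2 \right)} = 6 \cdot 8 \left(-2 + 2\right) = 48 \cdot 0 = 0$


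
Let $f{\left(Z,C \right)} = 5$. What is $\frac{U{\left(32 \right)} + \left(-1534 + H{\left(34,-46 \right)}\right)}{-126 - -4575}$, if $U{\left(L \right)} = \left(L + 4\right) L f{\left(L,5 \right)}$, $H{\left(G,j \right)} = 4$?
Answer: $\frac{1410}{1483} \approx 0.95078$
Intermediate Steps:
$U{\left(L \right)} = 5 L \left(4 + L\right)$ ($U{\left(L \right)} = \left(L + 4\right) L 5 = \left(4 + L\right) L 5 = L \left(4 + L\right) 5 = 5 L \left(4 + L\right)$)
$\frac{U{\left(32 \right)} + \left(-1534 + H{\left(34,-46 \right)}\right)}{-126 - -4575} = \frac{5 \cdot 32 \left(4 + 32\right) + \left(-1534 + 4\right)}{-126 - -4575} = \frac{5 \cdot 32 \cdot 36 - 1530}{-126 + 4575} = \frac{5760 - 1530}{4449} = 4230 \cdot \frac{1}{4449} = \frac{1410}{1483}$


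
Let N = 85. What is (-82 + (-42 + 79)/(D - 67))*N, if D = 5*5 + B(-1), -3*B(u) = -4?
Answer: -859775/122 ≈ -7047.3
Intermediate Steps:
B(u) = 4/3 (B(u) = -⅓*(-4) = 4/3)
D = 79/3 (D = 5*5 + 4/3 = 25 + 4/3 = 79/3 ≈ 26.333)
(-82 + (-42 + 79)/(D - 67))*N = (-82 + (-42 + 79)/(79/3 - 67))*85 = (-82 + 37/(-122/3))*85 = (-82 + 37*(-3/122))*85 = (-82 - 111/122)*85 = -10115/122*85 = -859775/122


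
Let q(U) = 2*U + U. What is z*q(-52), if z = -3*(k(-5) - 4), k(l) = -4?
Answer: -3744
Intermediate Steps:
q(U) = 3*U
z = 24 (z = -3*(-4 - 4) = -3*(-8) = 24)
z*q(-52) = 24*(3*(-52)) = 24*(-156) = -3744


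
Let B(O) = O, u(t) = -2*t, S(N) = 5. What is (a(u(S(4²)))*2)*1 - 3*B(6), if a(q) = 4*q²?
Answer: 782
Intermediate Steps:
(a(u(S(4²)))*2)*1 - 3*B(6) = ((4*(-2*5)²)*2)*1 - 3*6 = ((4*(-10)²)*2)*1 - 18 = ((4*100)*2)*1 - 18 = (400*2)*1 - 18 = 800*1 - 18 = 800 - 18 = 782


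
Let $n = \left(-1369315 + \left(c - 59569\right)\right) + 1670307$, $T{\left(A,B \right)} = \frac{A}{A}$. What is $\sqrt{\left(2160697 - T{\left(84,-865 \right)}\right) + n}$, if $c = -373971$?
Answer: $2 \sqrt{507037} \approx 1424.1$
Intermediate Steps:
$T{\left(A,B \right)} = 1$
$n = -132548$ ($n = \left(-1369315 - 433540\right) + 1670307 = -1802855 + 1670307 = -132548$)
$\sqrt{\left(2160697 - T{\left(84,-865 \right)}\right) + n} = \sqrt{\left(2160697 - 1\right) - 132548} = \sqrt{2160696 - 132548} = \sqrt{2028148} = 2 \sqrt{507037}$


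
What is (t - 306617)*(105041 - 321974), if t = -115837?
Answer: 91644213582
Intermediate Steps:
(t - 306617)*(105041 - 321974) = (-115837 - 306617)*(105041 - 321974) = -422454*(-216933) = 91644213582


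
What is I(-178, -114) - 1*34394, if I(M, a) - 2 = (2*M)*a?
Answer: 6192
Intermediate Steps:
I(M, a) = 2 + 2*M*a (I(M, a) = 2 + (2*M)*a = 2 + 2*M*a)
I(-178, -114) - 1*34394 = (2 + 2*(-178)*(-114)) - 1*34394 = (2 + 40584) - 34394 = 40586 - 34394 = 6192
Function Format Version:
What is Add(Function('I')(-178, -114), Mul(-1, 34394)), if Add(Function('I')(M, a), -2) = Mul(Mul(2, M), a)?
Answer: 6192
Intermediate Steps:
Function('I')(M, a) = Add(2, Mul(2, M, a)) (Function('I')(M, a) = Add(2, Mul(Mul(2, M), a)) = Add(2, Mul(2, M, a)))
Add(Function('I')(-178, -114), Mul(-1, 34394)) = Add(Add(2, Mul(2, -178, -114)), Mul(-1, 34394)) = Add(Add(2, 40584), -34394) = Add(40586, -34394) = 6192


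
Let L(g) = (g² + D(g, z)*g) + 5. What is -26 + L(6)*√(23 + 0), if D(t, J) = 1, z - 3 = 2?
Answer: -26 + 47*√23 ≈ 199.40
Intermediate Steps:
z = 5 (z = 3 + 2 = 5)
L(g) = 5 + g + g² (L(g) = (g² + 1*g) + 5 = (g² + g) + 5 = (g + g²) + 5 = 5 + g + g²)
-26 + L(6)*√(23 + 0) = -26 + (5 + 6 + 6²)*√(23 + 0) = -26 + (5 + 6 + 36)*√23 = -26 + 47*√23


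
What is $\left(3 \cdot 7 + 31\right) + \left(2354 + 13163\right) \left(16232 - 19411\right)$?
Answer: $-49328491$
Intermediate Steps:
$\left(3 \cdot 7 + 31\right) + \left(2354 + 13163\right) \left(16232 - 19411\right) = \left(21 + 31\right) + 15517 \left(-3179\right) = 52 - 49328543 = -49328491$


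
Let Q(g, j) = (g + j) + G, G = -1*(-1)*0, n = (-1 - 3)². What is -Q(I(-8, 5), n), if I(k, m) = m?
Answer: -21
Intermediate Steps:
n = 16 (n = (-4)² = 16)
G = 0 (G = 1*0 = 0)
Q(g, j) = g + j (Q(g, j) = (g + j) + 0 = g + j)
-Q(I(-8, 5), n) = -(5 + 16) = -1*21 = -21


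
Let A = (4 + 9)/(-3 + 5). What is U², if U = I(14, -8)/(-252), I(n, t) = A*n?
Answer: 169/1296 ≈ 0.13040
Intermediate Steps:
A = 13/2 ≈ 6.5000
I(n, t) = 13*n/2
U = -13/36 (U = ((13/2)*14)/(-252) = 91*(-1/252) = -13/36 ≈ -0.36111)
U² = (-13/36)² = 169/1296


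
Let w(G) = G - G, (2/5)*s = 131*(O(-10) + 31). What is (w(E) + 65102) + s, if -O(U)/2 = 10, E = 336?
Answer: 137409/2 ≈ 68705.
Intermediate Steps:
O(U) = -20 (O(U) = -2*10 = -20)
s = 7205/2 (s = 5*(131*(-20 + 31))/2 = 5*(131*11)/2 = (5/2)*1441 = 7205/2 ≈ 3602.5)
w(G) = 0
(w(E) + 65102) + s = (0 + 65102) + 7205/2 = 65102 + 7205/2 = 137409/2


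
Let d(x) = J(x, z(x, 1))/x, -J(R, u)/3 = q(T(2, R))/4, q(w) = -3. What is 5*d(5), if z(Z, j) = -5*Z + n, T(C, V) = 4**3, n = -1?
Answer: 9/4 ≈ 2.2500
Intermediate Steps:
T(C, V) = 64
z(Z, j) = -1 - 5*Z (z(Z, j) = -5*Z - 1 = -1 - 5*Z)
J(R, u) = 9/4 (J(R, u) = -(-9)/4 = -3*(-3/4) = 9/4)
d(x) = 9/(4*x)
5*d(5) = 5*((9/4)/5) = 5*((9/4)*(1/5)) = 5*(9/20) = 9/4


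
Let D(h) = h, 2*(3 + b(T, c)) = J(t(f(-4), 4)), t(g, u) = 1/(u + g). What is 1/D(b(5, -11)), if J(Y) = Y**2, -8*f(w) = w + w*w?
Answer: -25/73 ≈ -0.34247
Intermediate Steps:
f(w) = -w/8 - w**2/8 (f(w) = -(w + w*w)/8 = -(w + w**2)/8 = -w/8 - w**2/8)
t(g, u) = 1/(g + u)
b(T, c) = -73/25 (b(T, c) = -3 + (1/(-1/8*(-4)*(1 - 4) + 4))**2/2 = -3 + (1/(-1/8*(-4)*(-3) + 4))**2/2 = -3 + (1/(-3/2 + 4))**2/2 = -3 + (1/(5/2))**2/2 = -3 + (2/5)**2/2 = -3 + (1/2)*(4/25) = -3 + 2/25 = -73/25)
1/D(b(5, -11)) = 1/(-73/25) = -25/73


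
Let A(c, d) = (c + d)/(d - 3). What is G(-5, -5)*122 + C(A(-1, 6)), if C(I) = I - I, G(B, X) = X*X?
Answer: 3050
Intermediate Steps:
A(c, d) = (c + d)/(-3 + d)
G(B, X) = X**2
C(I) = 0
G(-5, -5)*122 + C(A(-1, 6)) = (-5)**2*122 + 0 = 25*122 + 0 = 3050 + 0 = 3050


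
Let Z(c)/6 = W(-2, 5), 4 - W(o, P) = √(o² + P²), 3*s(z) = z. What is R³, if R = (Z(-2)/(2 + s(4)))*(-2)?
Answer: -2402784/125 + 449064*√29/125 ≈ 124.00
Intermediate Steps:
s(z) = z/3
W(o, P) = 4 - √(P² + o²) (W(o, P) = 4 - √(o² + P²) = 4 - √(P² + o²))
Z(c) = 24 - 6*√29 (Z(c) = 6*(4 - √(5² + (-2)²)) = 6*(4 - √(25 + 4)) = 6*(4 - √29) = 24 - 6*√29)
R = -72/5 + 18*√29/5 (R = ((24 - 6*√29)/(2 + (⅓)*4))*(-2) = ((24 - 6*√29)/(2 + 4/3))*(-2) = ((24 - 6*√29)/(10/3))*(-2) = ((24 - 6*√29)*(3/10))*(-2) = (36/5 - 9*√29/5)*(-2) = -72/5 + 18*√29/5 ≈ 4.9866)
R³ = (-72/5 + 18*√29/5)³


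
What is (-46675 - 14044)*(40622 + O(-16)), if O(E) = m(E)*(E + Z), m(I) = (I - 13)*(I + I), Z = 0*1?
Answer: -1564971506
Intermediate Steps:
Z = 0
m(I) = 2*I*(-13 + I) (m(I) = (-13 + I)*(2*I) = 2*I*(-13 + I))
O(E) = 2*E²*(-13 + E) (O(E) = (2*E*(-13 + E))*(E + 0) = (2*E*(-13 + E))*E = 2*E²*(-13 + E))
(-46675 - 14044)*(40622 + O(-16)) = (-46675 - 14044)*(40622 + 2*(-16)²*(-13 - 16)) = -60719*(40622 + 2*256*(-29)) = -60719*(40622 - 14848) = -60719*25774 = -1564971506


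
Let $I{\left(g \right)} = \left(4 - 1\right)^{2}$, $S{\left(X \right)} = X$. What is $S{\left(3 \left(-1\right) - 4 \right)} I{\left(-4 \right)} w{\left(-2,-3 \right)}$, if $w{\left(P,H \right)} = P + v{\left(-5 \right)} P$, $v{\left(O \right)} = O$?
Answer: $-504$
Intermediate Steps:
$w{\left(P,H \right)} = - 4 P$ ($w{\left(P,H \right)} = P - 5 P = - 4 P$)
$I{\left(g \right)} = 9$ ($I{\left(g \right)} = 3^{2} = 9$)
$S{\left(3 \left(-1\right) - 4 \right)} I{\left(-4 \right)} w{\left(-2,-3 \right)} = \left(3 \left(-1\right) - 4\right) 9 \left(\left(-4\right) \left(-2\right)\right) = \left(-3 - 4\right) 9 \cdot 8 = \left(-7\right) 9 \cdot 8 = \left(-63\right) 8 = -504$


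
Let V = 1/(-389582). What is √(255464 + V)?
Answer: 3*√4308091950304706/389582 ≈ 505.43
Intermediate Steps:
V = -1/389582 ≈ -2.5669e-6
√(255464 + V) = √(255464 - 1/389582) = √(99524176047/389582) = 3*√4308091950304706/389582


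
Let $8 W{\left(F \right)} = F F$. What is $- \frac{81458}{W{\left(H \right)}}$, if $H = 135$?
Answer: $- \frac{651664}{18225} \approx -35.757$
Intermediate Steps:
$W{\left(F \right)} = \frac{F^{2}}{8}$ ($W{\left(F \right)} = \frac{F F}{8} = \frac{F^{2}}{8}$)
$- \frac{81458}{W{\left(H \right)}} = - \frac{81458}{\frac{1}{8} \cdot 135^{2}} = - \frac{81458}{\frac{1}{8} \cdot 18225} = - \frac{81458}{\frac{18225}{8}} = \left(-81458\right) \frac{8}{18225} = - \frac{651664}{18225}$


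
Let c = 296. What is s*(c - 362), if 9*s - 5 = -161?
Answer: 1144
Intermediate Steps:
s = -52/3 (s = 5/9 + (⅑)*(-161) = 5/9 - 161/9 = -52/3 ≈ -17.333)
s*(c - 362) = -52*(296 - 362)/3 = -52/3*(-66) = 1144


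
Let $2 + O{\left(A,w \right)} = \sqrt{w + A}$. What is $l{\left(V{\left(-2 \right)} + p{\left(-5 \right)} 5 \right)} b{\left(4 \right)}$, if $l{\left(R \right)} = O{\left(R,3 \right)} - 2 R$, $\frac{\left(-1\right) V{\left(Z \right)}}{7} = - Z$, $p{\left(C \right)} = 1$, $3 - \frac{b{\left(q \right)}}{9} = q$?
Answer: $-144 - 9 i \sqrt{6} \approx -144.0 - 22.045 i$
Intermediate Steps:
$O{\left(A,w \right)} = -2 + \sqrt{A + w}$ ($O{\left(A,w \right)} = -2 + \sqrt{w + A} = -2 + \sqrt{A + w}$)
$b{\left(q \right)} = 27 - 9 q$
$V{\left(Z \right)} = 7 Z$ ($V{\left(Z \right)} = - 7 \left(- Z\right) = 7 Z$)
$l{\left(R \right)} = -2 + \sqrt{3 + R} - 2 R$ ($l{\left(R \right)} = \left(-2 + \sqrt{R + 3}\right) - 2 R = \left(-2 + \sqrt{3 + R}\right) - 2 R = -2 + \sqrt{3 + R} - 2 R$)
$l{\left(V{\left(-2 \right)} + p{\left(-5 \right)} 5 \right)} b{\left(4 \right)} = \left(-2 + \sqrt{3 + \left(7 \left(-2\right) + 1 \cdot 5\right)} - 2 \left(7 \left(-2\right) + 1 \cdot 5\right)\right) \left(27 - 36\right) = \left(-2 + \sqrt{3 + \left(-14 + 5\right)} - 2 \left(-14 + 5\right)\right) \left(27 - 36\right) = \left(-2 + \sqrt{3 - 9} - -18\right) \left(-9\right) = \left(-2 + \sqrt{-6} + 18\right) \left(-9\right) = \left(-2 + i \sqrt{6} + 18\right) \left(-9\right) = \left(16 + i \sqrt{6}\right) \left(-9\right) = -144 - 9 i \sqrt{6}$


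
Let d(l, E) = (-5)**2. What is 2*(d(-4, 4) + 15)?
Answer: 80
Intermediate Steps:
d(l, E) = 25
2*(d(-4, 4) + 15) = 2*(25 + 15) = 2*40 = 80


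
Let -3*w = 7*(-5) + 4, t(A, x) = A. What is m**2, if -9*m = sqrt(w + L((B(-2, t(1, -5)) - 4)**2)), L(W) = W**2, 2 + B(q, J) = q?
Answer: 12319/243 ≈ 50.695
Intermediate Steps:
B(q, J) = -2 + q
w = 31/3 (w = -(7*(-5) + 4)/3 = -(-35 + 4)/3 = -1/3*(-31) = 31/3 ≈ 10.333)
m = -sqrt(36957)/27 (m = -sqrt(31/3 + (((-2 - 2) - 4)**2)**2)/9 = -sqrt(31/3 + ((-4 - 4)**2)**2)/9 = -sqrt(31/3 + ((-8)**2)**2)/9 = -sqrt(31/3 + 64**2)/9 = -sqrt(31/3 + 4096)/9 = -sqrt(36957)/27 ≈ -7.1201)
m**2 = (-sqrt(36957)/27)**2 = 12319/243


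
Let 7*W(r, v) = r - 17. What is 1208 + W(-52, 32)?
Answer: 8387/7 ≈ 1198.1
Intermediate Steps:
W(r, v) = -17/7 + r/7 (W(r, v) = (r - 17)/7 = (-17 + r)/7 = -17/7 + r/7)
1208 + W(-52, 32) = 1208 + (-17/7 + (⅐)*(-52)) = 1208 + (-17/7 - 52/7) = 1208 - 69/7 = 8387/7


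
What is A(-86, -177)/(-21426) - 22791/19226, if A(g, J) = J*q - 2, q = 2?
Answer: -240737755/205968138 ≈ -1.1688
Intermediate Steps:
A(g, J) = -2 + 2*J (A(g, J) = J*2 - 2 = 2*J - 2 = -2 + 2*J)
A(-86, -177)/(-21426) - 22791/19226 = (-2 + 2*(-177))/(-21426) - 22791/19226 = (-2 - 354)*(-1/21426) - 22791*1/19226 = -356*(-1/21426) - 22791/19226 = 178/10713 - 22791/19226 = -240737755/205968138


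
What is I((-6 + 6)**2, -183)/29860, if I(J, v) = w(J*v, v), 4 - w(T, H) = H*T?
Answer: 1/7465 ≈ 0.00013396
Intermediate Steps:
w(T, H) = 4 - H*T
I(J, v) = 4 - J*v**2 (I(J, v) = 4 - v*J*v = 4 - J*v**2)
I((-6 + 6)**2, -183)/29860 = (4 - 1*(-6 + 6)**2*(-183)**2)/29860 = (4 - 1*0**2*33489)*(1/29860) = (4 - 1*0*33489)*(1/29860) = (4 + 0)*(1/29860) = 4*(1/29860) = 1/7465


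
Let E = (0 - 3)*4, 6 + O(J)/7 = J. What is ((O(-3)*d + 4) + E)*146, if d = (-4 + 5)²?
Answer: -10366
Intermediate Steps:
d = 1 (d = 1² = 1)
O(J) = -42 + 7*J
E = -12 (E = -3*4 = -12)
((O(-3)*d + 4) + E)*146 = (((-42 + 7*(-3))*1 + 4) - 12)*146 = (((-42 - 21)*1 + 4) - 12)*146 = ((-63*1 + 4) - 12)*146 = ((-63 + 4) - 12)*146 = (-59 - 12)*146 = -71*146 = -10366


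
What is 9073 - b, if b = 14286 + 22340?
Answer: -27553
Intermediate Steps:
b = 36626
9073 - b = 9073 - 1*36626 = 9073 - 36626 = -27553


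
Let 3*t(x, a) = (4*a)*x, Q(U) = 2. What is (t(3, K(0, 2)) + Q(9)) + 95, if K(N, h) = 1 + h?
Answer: 109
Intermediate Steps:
t(x, a) = 4*a*x/3 (t(x, a) = ((4*a)*x)/3 = (4*a*x)/3 = 4*a*x/3)
(t(3, K(0, 2)) + Q(9)) + 95 = ((4/3)*(1 + 2)*3 + 2) + 95 = ((4/3)*3*3 + 2) + 95 = (12 + 2) + 95 = 14 + 95 = 109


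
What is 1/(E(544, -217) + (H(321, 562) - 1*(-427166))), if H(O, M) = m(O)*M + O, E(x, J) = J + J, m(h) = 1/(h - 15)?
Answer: 153/65339390 ≈ 2.3416e-6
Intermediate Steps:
m(h) = 1/(-15 + h)
E(x, J) = 2*J
H(O, M) = O + M/(-15 + O) (H(O, M) = M/(-15 + O) + O = O + M/(-15 + O))
1/(E(544, -217) + (H(321, 562) - 1*(-427166))) = 1/(2*(-217) + ((562 + 321*(-15 + 321))/(-15 + 321) - 1*(-427166))) = 1/(-434 + ((562 + 321*306)/306 + 427166)) = 1/(-434 + ((562 + 98226)/306 + 427166)) = 1/(-434 + ((1/306)*98788 + 427166)) = 1/(-434 + (49394/153 + 427166)) = 1/(-434 + 65405792/153) = 1/(65339390/153) = 153/65339390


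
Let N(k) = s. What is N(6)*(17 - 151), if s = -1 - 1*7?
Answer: 1072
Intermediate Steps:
s = -8 (s = -1 - 7 = -8)
N(k) = -8
N(6)*(17 - 151) = -8*(17 - 151) = -8*(-134) = 1072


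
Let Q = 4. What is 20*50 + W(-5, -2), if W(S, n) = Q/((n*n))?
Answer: 1001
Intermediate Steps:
W(S, n) = 4/n² (W(S, n) = 4/((n*n)) = 4/(n²) = 4/n²)
20*50 + W(-5, -2) = 20*50 + 4/(-2)² = 1000 + 4*(¼) = 1000 + 1 = 1001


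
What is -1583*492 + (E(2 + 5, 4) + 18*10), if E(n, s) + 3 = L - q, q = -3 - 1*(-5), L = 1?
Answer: -778660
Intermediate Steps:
q = 2 (q = -3 + 5 = 2)
E(n, s) = -4 (E(n, s) = -3 + (1 - 1*2) = -3 + (1 - 2) = -3 - 1 = -4)
-1583*492 + (E(2 + 5, 4) + 18*10) = -1583*492 + (-4 + 18*10) = -778836 + (-4 + 180) = -778836 + 176 = -778660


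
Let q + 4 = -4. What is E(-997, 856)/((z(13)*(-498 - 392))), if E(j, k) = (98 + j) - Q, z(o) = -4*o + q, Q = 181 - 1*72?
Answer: -42/2225 ≈ -0.018876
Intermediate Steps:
q = -8 (q = -4 - 4 = -8)
Q = 109 (Q = 181 - 72 = 109)
z(o) = -8 - 4*o (z(o) = -4*o - 8 = -8 - 4*o)
E(j, k) = -11 + j (E(j, k) = (98 + j) - 1*109 = (98 + j) - 109 = -11 + j)
E(-997, 856)/((z(13)*(-498 - 392))) = (-11 - 997)/(((-8 - 4*13)*(-498 - 392))) = -1008*(-1/(890*(-8 - 52))) = -1008/((-60*(-890))) = -1008/53400 = -1008*1/53400 = -42/2225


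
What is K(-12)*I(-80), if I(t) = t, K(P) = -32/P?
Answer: -640/3 ≈ -213.33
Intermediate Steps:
K(-12)*I(-80) = -32/(-12)*(-80) = -32*(-1/12)*(-80) = (8/3)*(-80) = -640/3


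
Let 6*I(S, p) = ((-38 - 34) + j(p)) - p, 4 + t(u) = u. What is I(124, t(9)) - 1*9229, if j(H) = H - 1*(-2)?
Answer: -27722/3 ≈ -9240.7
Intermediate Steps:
t(u) = -4 + u
j(H) = 2 + H (j(H) = H + 2 = 2 + H)
I(S, p) = -35/3 (I(S, p) = (((-38 - 34) + (2 + p)) - p)/6 = ((-72 + (2 + p)) - p)/6 = ((-70 + p) - p)/6 = (⅙)*(-70) = -35/3)
I(124, t(9)) - 1*9229 = -35/3 - 1*9229 = -35/3 - 9229 = -27722/3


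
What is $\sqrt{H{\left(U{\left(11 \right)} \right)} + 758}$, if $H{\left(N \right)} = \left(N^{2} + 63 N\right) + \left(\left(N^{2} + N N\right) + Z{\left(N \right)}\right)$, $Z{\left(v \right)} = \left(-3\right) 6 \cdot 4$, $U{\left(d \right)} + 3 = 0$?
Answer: $2 \sqrt{131} \approx 22.891$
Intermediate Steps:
$U{\left(d \right)} = -3$ ($U{\left(d \right)} = -3 + 0 = -3$)
$Z{\left(v \right)} = -72$ ($Z{\left(v \right)} = \left(-18\right) 4 = -72$)
$H{\left(N \right)} = -72 + 3 N^{2} + 63 N$ ($H{\left(N \right)} = \left(N^{2} + 63 N\right) - \left(72 - N^{2} - N N\right) = \left(N^{2} + 63 N\right) + \left(\left(N^{2} + N^{2}\right) - 72\right) = \left(N^{2} + 63 N\right) + \left(2 N^{2} - 72\right) = \left(N^{2} + 63 N\right) + \left(-72 + 2 N^{2}\right) = -72 + 3 N^{2} + 63 N$)
$\sqrt{H{\left(U{\left(11 \right)} \right)} + 758} = \sqrt{\left(-72 + 3 \left(-3\right)^{2} + 63 \left(-3\right)\right) + 758} = \sqrt{\left(-72 + 3 \cdot 9 - 189\right) + 758} = \sqrt{\left(-72 + 27 - 189\right) + 758} = \sqrt{-234 + 758} = \sqrt{524} = 2 \sqrt{131}$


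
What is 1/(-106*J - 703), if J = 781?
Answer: -1/83489 ≈ -1.1978e-5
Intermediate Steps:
1/(-106*J - 703) = 1/(-106*781 - 703) = 1/(-82786 - 703) = 1/(-83489) = -1/83489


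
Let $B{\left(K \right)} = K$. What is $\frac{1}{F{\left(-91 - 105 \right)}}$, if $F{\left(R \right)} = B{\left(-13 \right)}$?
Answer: $- \frac{1}{13} \approx -0.076923$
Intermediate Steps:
$F{\left(R \right)} = -13$
$\frac{1}{F{\left(-91 - 105 \right)}} = \frac{1}{-13} = - \frac{1}{13}$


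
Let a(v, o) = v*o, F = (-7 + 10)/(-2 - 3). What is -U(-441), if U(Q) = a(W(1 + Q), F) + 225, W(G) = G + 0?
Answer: -489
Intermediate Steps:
W(G) = G
F = -⅗ (F = 3/(-5) = 3*(-⅕) = -⅗ ≈ -0.60000)
a(v, o) = o*v
U(Q) = 1122/5 - 3*Q/5 (U(Q) = -3*(1 + Q)/5 + 225 = (-⅗ - 3*Q/5) + 225 = 1122/5 - 3*Q/5)
-U(-441) = -(1122/5 - ⅗*(-441)) = -(1122/5 + 1323/5) = -1*489 = -489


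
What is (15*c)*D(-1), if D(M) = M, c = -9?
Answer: 135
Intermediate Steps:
(15*c)*D(-1) = (15*(-9))*(-1) = -135*(-1) = 135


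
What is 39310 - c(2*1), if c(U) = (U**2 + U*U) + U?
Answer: 39300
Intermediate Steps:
c(U) = U + 2*U**2 (c(U) = (U**2 + U**2) + U = 2*U**2 + U = U + 2*U**2)
39310 - c(2*1) = 39310 - 2*1*(1 + 2*(2*1)) = 39310 - 2*(1 + 2*2) = 39310 - 2*(1 + 4) = 39310 - 2*5 = 39310 - 1*10 = 39310 - 10 = 39300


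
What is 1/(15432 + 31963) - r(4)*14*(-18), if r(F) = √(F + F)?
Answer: 1/47395 + 504*√2 ≈ 712.76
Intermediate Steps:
r(F) = √2*√F (r(F) = √(2*F) = √2*√F)
1/(15432 + 31963) - r(4)*14*(-18) = 1/(15432 + 31963) - (√2*√4)*14*(-18) = 1/47395 - (√2*2)*14*(-18) = 1/47395 - (2*√2)*14*(-18) = 1/47395 - 28*√2*(-18) = 1/47395 - (-504)*√2 = 1/47395 + 504*√2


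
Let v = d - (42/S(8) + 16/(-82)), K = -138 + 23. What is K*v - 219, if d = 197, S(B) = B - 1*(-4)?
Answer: -1844503/82 ≈ -22494.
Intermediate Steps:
S(B) = 4 + B (S(B) = B + 4 = 4 + B)
K = -115
v = 15883/82 (v = 197 - (42/(4 + 8) + 16/(-82)) = 197 - (42/12 + 16*(-1/82)) = 197 - (42*(1/12) - 8/41) = 197 - (7/2 - 8/41) = 197 - 1*271/82 = 197 - 271/82 = 15883/82 ≈ 193.70)
K*v - 219 = -115*15883/82 - 219 = -1826545/82 - 219 = -1844503/82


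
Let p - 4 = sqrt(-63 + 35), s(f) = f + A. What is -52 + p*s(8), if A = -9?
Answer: -56 - 2*I*sqrt(7) ≈ -56.0 - 5.2915*I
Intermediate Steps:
s(f) = -9 + f (s(f) = f - 9 = -9 + f)
p = 4 + 2*I*sqrt(7) (p = 4 + sqrt(-63 + 35) = 4 + sqrt(-28) = 4 + 2*I*sqrt(7) ≈ 4.0 + 5.2915*I)
-52 + p*s(8) = -52 + (4 + 2*I*sqrt(7))*(-9 + 8) = -52 + (4 + 2*I*sqrt(7))*(-1) = -52 + (-4 - 2*I*sqrt(7)) = -56 - 2*I*sqrt(7)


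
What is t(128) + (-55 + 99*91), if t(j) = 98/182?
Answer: 116409/13 ≈ 8954.5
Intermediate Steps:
t(j) = 7/13 (t(j) = 98*(1/182) = 7/13)
t(128) + (-55 + 99*91) = 7/13 + (-55 + 99*91) = 7/13 + (-55 + 9009) = 7/13 + 8954 = 116409/13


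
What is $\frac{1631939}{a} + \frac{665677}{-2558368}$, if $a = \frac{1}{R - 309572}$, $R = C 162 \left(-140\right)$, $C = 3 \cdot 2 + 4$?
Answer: $- \frac{2239407013728323021}{2558368} \approx -8.7533 \cdot 10^{11}$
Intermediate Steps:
$C = 10$ ($C = 6 + 4 = 10$)
$R = -226800$ ($R = 10 \cdot 162 \left(-140\right) = 1620 \left(-140\right) = -226800$)
$a = - \frac{1}{536372}$ ($a = \frac{1}{-226800 - 309572} = \frac{1}{-536372} = - \frac{1}{536372} \approx -1.8644 \cdot 10^{-6}$)
$\frac{1631939}{a} + \frac{665677}{-2558368} = \frac{1631939}{- \frac{1}{536372}} + \frac{665677}{-2558368} = 1631939 \left(-536372\right) + 665677 \left(- \frac{1}{2558368}\right) = -875326385308 - \frac{665677}{2558368} = - \frac{2239407013728323021}{2558368}$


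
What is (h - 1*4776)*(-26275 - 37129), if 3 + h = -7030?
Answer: 748737836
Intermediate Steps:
h = -7033 (h = -3 - 7030 = -7033)
(h - 1*4776)*(-26275 - 37129) = (-7033 - 1*4776)*(-26275 - 37129) = (-7033 - 4776)*(-63404) = -11809*(-63404) = 748737836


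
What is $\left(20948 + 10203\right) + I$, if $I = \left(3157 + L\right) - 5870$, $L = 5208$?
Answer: $33646$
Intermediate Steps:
$I = 2495$ ($I = \left(3157 + 5208\right) - 5870 = 8365 - 5870 = 2495$)
$\left(20948 + 10203\right) + I = \left(20948 + 10203\right) + 2495 = 31151 + 2495 = 33646$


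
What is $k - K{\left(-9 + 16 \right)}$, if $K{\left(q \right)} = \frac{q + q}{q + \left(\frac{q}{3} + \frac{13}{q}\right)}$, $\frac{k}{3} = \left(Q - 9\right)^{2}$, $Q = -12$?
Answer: $\frac{310611}{235} \approx 1321.7$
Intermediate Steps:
$k = 1323$ ($k = 3 \left(-12 - 9\right)^{2} = 3 \left(-21\right)^{2} = 3 \cdot 441 = 1323$)
$K{\left(q \right)} = \frac{2 q}{\frac{13}{q} + \frac{4 q}{3}}$ ($K{\left(q \right)} = \frac{2 q}{q + \left(q \frac{1}{3} + \frac{13}{q}\right)} = \frac{2 q}{q + \left(\frac{q}{3} + \frac{13}{q}\right)} = \frac{2 q}{q + \left(\frac{13}{q} + \frac{q}{3}\right)} = \frac{2 q}{\frac{13}{q} + \frac{4 q}{3}}$)
$k - K{\left(-9 + 16 \right)} = 1323 - \frac{6 \left(-9 + 16\right)^{2}}{39 + 4 \left(-9 + 16\right)^{2}} = 1323 - \frac{6 \cdot 7^{2}}{39 + 4 \cdot 7^{2}} = 1323 - 6 \cdot 49 \frac{1}{39 + 4 \cdot 49} = 1323 - 6 \cdot 49 \frac{1}{39 + 196} = 1323 - 6 \cdot 49 \cdot \frac{1}{235} = 1323 - \frac{294}{235} = \frac{310611}{235}$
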